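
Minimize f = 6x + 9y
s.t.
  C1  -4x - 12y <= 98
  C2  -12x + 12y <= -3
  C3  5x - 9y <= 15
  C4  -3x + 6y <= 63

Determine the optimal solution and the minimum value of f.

Vertices and f = 6x + 9y:
  (-51/16, -55/16) → f = -801/16
  (43/2, 85/4) → f = 1281/4
  (219, 120) → f = 2394

The optimum lies where -12x + 12y = -3 and 5x - 9y = 15.
Solving simultaneously gives x = -51/16, y = -55/16.

x = -51/16, y = -55/16, minimum f = -801/16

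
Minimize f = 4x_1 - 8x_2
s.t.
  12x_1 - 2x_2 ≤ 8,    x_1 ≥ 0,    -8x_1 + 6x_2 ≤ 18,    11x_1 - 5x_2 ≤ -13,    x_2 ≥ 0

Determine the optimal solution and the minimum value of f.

Extreme points and f = 4x_1 - 8x_2:
  (0, 3) → f = -24
  (0, 13/5) → f = -104/5
  (6/13, 47/13) → f = -352/13

x_1 = 6/13, x_2 = 47/13, minimum f = -352/13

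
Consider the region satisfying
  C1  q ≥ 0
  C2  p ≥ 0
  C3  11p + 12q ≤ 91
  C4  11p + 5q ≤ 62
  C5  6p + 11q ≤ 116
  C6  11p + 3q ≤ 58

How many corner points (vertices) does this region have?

Of the 15 pairwise boundary intersections, those satisfying every inequality are:
  (0, 0)
  (58/11, 0)
  (0, 91/12)
  (289/77, 29/7)
  (52/11, 2)

5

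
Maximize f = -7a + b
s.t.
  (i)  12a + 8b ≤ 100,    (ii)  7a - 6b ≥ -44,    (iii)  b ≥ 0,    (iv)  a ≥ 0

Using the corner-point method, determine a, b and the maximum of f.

a = 0, b = 22/3, maximum f = 22/3

Corner points and f = -7a + b:
  (31/16, 307/32) → f = -127/32
  (25/3, 0) → f = -175/3
  (0, 22/3) → f = 22/3
  (0, 0) → f = 0

The binding constraints are 7a - 6b = -44 and a = 0.
Solving simultaneously gives a = 0, b = 22/3.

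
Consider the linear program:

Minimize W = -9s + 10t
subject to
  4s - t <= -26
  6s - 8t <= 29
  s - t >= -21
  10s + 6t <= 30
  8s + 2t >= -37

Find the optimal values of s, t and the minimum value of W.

Vertices and W = -9s + 10t:
  (-63/17, 190/17) → W = 2467/17
  (-89/16, 15/4) → W = 1401/16
  (-6, 15) → W = 204
  (-79/10, 131/10) → W = 2021/10

The optimum lies where 4s - t = -26 and 8s + 2t = -37.
Solving simultaneously gives s = -89/16, t = 15/4.

s = -89/16, t = 15/4, minimum W = 1401/16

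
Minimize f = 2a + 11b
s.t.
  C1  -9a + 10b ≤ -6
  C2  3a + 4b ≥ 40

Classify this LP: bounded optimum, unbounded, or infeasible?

From the feasible point (212/33, 57/11), moving in the direction (4, -3) keeps every constraint satisfied while f decreases without bound.

unbounded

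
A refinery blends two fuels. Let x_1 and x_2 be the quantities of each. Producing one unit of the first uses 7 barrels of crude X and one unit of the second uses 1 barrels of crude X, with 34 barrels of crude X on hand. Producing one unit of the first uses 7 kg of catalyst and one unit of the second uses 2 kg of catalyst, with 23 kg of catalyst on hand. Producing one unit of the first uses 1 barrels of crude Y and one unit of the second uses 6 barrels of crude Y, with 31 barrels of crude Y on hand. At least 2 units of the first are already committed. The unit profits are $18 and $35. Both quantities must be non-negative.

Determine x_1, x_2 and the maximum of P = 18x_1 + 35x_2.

x_1 = 2, x_2 = 9/2, maximum P = 387/2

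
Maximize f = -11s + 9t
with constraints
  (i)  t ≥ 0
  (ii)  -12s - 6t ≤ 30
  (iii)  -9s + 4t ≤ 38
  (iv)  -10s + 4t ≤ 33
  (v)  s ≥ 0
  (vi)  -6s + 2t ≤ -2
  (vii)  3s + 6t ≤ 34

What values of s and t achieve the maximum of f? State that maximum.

s = 40/21, t = 33/7, maximum f = 451/21

Vertices and f = -11s + 9t:
  (1/3, 0) → f = -11/3
  (34/3, 0) → f = -374/3
  (40/21, 33/7) → f = 451/21

At the optimal vertex, -6s + 2t = -2 and 3s + 6t = 34.
Solving simultaneously gives s = 40/21, t = 33/7.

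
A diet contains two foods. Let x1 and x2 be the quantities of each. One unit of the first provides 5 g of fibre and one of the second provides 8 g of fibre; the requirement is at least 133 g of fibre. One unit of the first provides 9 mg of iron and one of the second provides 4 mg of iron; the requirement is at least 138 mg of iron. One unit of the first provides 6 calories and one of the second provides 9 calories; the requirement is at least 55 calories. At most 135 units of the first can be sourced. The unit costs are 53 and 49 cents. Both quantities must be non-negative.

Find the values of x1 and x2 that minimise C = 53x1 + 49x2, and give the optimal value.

x1 = 11, x2 = 39/4, minimum C = 4243/4

Extreme points and C = 53x1 + 49x2:
  (0, 69/2) → C = 3381/2
  (133/5, 0) → C = 7049/5
  (135, 0) → C = 7155
  (11, 39/4) → C = 4243/4
The feasible region is unbounded (it extends along (0, 1)), but C strictly increases along every unbounded feasible direction, so there is no improving ray and the minimum is attained at a vertex.

The optimum lies where 5x1 + 8x2 = 133 and 9x1 + 4x2 = 138.
Solving simultaneously gives x1 = 11, x2 = 39/4.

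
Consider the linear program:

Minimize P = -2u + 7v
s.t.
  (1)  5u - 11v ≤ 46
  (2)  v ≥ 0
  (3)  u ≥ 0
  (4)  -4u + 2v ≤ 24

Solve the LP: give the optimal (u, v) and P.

u = 46/5, v = 0, minimum P = -92/5

Vertices and P = -2u + 7v:
  (46/5, 0) → P = -92/5
  (0, 0) → P = 0
  (0, 12) → P = 84
The feasible region is unbounded (it extends along (1, 2), (11, 5)), but P strictly increases along every unbounded feasible direction, so there is no improving ray and the minimum is attained at a vertex.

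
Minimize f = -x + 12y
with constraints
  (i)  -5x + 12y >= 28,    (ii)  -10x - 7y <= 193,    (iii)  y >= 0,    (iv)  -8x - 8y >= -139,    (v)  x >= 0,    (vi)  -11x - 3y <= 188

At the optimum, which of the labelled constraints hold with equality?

Vertices and f = -x + 12y:
  (361/34, 919/136) → f = 1198/17
  (0, 7/3) → f = 28
  (0, 139/8) → f = 417/2

The minimum is at (0, 7/3). Substituting into each constraint, equality holds for (i) and (v); the remaining constraints have slack.

(i) and (v)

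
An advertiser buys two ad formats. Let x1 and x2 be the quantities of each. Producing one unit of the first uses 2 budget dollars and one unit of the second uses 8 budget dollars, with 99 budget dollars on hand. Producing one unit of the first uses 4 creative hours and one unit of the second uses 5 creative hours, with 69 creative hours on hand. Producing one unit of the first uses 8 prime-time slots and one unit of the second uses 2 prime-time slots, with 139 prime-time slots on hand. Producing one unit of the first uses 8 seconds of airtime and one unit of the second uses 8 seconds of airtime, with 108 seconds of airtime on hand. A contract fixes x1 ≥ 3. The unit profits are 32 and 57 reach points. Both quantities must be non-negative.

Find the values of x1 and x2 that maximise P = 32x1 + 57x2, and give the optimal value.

Extreme points and P = 32x1 + 57x2:
  (27/2, 0) → P = 432
  (3, 0) → P = 96
  (3, 21/2) → P = 1389/2

The optimum lies where 8x1 + 8x2 = 108 and x1 = 3.
Solving simultaneously gives x1 = 3, x2 = 21/2.

x1 = 3, x2 = 21/2, maximum P = 1389/2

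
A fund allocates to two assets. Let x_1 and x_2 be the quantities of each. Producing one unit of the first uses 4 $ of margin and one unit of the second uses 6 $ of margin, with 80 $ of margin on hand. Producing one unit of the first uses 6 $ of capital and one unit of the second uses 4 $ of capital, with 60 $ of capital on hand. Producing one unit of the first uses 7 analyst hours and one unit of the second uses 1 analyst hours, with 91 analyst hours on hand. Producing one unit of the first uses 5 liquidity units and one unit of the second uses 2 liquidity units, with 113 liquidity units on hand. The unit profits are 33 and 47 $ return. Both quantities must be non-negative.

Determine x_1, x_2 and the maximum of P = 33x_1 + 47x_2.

x_1 = 2, x_2 = 12, maximum P = 630

Extreme points and P = 33x_1 + 47x_2:
  (0, 0) → P = 0
  (0, 40/3) → P = 1880/3
  (10, 0) → P = 330
  (2, 12) → P = 630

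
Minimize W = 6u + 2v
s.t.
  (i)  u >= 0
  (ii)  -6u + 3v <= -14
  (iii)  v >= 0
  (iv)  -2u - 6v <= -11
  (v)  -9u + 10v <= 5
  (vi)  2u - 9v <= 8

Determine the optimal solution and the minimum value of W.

u = 39/14, v = 19/21, minimum W = 389/21

Feasible corners and W = 6u + 2v:
  (39/14, 19/21) → W = 389/21
  (155/33, 52/11) → W = 414/11
  (49/10, 1/5) → W = 149/5
The feasible region is unbounded (it extends along (10, 9), (9, 2)), but W strictly increases along every unbounded feasible direction, so there is no improving ray and the minimum is attained at a vertex.

The binding constraints are -6u + 3v = -14 and -2u - 6v = -11.
Solving simultaneously gives u = 39/14, v = 19/21.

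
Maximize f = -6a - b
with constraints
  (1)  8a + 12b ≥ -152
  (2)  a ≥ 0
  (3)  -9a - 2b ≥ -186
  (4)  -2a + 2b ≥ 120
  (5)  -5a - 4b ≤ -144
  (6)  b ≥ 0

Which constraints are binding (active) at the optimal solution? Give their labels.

Corner points and f = -6a - b:
  (0, 93) → f = -93
  (0, 60) → f = -60
  (6, 66) → f = -102

The maximum is at (0, 60). Substituting into each constraint, equality holds for (2) and (4); the remaining constraints have slack.

(2) and (4)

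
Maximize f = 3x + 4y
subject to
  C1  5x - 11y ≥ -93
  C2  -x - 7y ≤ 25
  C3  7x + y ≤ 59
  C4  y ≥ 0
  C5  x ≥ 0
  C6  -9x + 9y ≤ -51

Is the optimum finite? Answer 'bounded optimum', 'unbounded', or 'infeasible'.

Feasible corners and f = 3x + 4y:
  (59/7, 0) → f = 177/7
  (97/12, 29/12) → f = 407/12
  (17/3, 0) → f = 17
The feasible region has finitely many vertices and no improving ray; the maximum is 407/12 at (97/12, 29/12).

bounded optimum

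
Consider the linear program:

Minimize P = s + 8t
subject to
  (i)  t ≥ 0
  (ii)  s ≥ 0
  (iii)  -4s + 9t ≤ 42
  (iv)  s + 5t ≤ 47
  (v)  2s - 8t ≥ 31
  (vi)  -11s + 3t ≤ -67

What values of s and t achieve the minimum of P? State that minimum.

Extreme points and P = s + 8t:
  (47, 0) → P = 47
  (31/2, 0) → P = 31/2
  (59/2, 7/2) → P = 115/2

At the optimal vertex, t = 0 and 2s - 8t = 31.
Solving simultaneously gives s = 31/2, t = 0.

s = 31/2, t = 0, minimum P = 31/2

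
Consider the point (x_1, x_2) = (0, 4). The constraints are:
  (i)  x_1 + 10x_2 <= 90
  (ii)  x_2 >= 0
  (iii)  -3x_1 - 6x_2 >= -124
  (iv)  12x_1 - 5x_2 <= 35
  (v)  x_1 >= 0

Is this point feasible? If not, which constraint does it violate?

(i): 40 ≤ 90 ✓
(ii): 4 ≥ 0 ✓
(iii): -24 ≥ -124 ✓
(iv): -20 ≤ 35 ✓
(v): 0 ≥ 0 ✓

feasible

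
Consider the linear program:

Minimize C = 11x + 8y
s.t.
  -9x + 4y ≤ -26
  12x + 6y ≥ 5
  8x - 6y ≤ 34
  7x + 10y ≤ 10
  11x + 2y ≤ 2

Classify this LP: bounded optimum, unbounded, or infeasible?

The boundaries -9x + 4y = -26 and 12x + 6y = 5 meet at (88/51, -89/34), but that point violates 11x + 2y ≤ 2. Every candidate vertex is excluded by some other constraint, so the feasible region is empty.

infeasible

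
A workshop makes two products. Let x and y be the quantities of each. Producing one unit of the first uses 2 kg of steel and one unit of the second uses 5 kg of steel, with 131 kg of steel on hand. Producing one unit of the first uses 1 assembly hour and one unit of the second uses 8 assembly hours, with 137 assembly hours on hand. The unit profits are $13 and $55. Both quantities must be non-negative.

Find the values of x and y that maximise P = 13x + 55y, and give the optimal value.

x = 33, y = 13, maximum P = 1144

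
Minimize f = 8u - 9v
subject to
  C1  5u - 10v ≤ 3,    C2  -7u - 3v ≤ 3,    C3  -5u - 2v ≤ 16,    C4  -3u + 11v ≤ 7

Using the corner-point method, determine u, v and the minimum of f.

u = -27/43, v = 20/43, minimum f = -396/43

Vertices and f = 8u - 9v:
  (-21/85, -36/85) → f = 156/85
  (103/25, 44/25) → f = 428/25
  (-27/43, 20/43) → f = -396/43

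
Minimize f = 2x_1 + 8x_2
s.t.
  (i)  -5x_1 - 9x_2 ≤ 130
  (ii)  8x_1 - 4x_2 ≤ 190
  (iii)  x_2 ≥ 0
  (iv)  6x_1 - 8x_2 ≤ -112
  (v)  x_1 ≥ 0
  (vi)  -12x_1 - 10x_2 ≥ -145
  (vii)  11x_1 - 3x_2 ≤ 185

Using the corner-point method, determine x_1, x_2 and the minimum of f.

x_1 = 0, x_2 = 14, minimum f = 112

Vertices and f = 2x_1 + 8x_2:
  (0, 14) → f = 112
  (10/39, 369/26) → f = 4448/39
  (0, 29/2) → f = 116

At the optimal vertex, 6x_1 - 8x_2 = -112 and x_1 = 0.
Solving simultaneously gives x_1 = 0, x_2 = 14.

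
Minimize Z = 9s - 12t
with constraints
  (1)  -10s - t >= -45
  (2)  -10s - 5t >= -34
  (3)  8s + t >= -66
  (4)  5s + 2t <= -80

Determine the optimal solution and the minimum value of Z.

s = -52/11, t = -310/11, minimum Z = 3252/11

Corner points and Z = 9s - 12t:
  (111/2, -510) → Z = 13239/2
  (34/3, -205/3) → Z = 922
  (-52/11, -310/11) → Z = 3252/11

The optimum lies where 8s + t = -66 and 5s + 2t = -80.
Solving simultaneously gives s = -52/11, t = -310/11.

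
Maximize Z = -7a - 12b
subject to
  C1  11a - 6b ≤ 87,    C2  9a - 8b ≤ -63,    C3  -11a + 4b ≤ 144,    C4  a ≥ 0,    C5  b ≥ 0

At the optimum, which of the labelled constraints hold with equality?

C2 and C4

Vertices and Z = -7a - 12b:
  (537/17, 738/17) → Z = -12615/17
  (0, 63/8) → Z = -189/2
  (0, 36) → Z = -432
The feasible region is unbounded (it extends along (6, 11), (4, 11)), but Z strictly decreases along every unbounded feasible direction, so there is no improving ray and the maximum is attained at a vertex.

The maximum is at (0, 63/8). Substituting into each constraint, equality holds for C2 and C4; the remaining constraints have slack.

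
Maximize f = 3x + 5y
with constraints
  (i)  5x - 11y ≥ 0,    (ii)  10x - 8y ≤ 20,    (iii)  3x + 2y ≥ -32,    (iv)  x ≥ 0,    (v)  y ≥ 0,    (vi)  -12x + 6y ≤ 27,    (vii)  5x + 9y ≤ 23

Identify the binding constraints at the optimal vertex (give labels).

(ii) and (vii)

Vertices and f = 3x + 5y:
  (0, 0) → f = 0
  (253/100, 23/20) → f = 667/50
  (2, 0) → f = 6
  (14/5, 1) → f = 67/5

The maximum is at (14/5, 1). Substituting into each constraint, equality holds for (ii) and (vii); the remaining constraints have slack.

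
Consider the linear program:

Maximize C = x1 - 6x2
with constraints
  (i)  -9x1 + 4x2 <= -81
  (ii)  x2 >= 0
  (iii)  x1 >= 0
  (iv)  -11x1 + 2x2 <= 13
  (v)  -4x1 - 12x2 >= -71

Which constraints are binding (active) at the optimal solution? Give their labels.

Vertices and C = x1 - 6x2:
  (9, 0) → C = 9
  (314/31, 315/124) → C = -317/62
  (71/4, 0) → C = 71/4

The maximum is at (71/4, 0). Substituting into each constraint, equality holds for (ii) and (v); the remaining constraints have slack.

(ii) and (v)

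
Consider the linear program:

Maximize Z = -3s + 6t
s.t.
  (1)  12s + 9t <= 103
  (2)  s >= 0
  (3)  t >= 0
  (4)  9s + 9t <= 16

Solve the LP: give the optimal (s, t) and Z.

Feasible corners and Z = -3s + 6t:
  (0, 0) → Z = 0
  (0, 16/9) → Z = 32/3
  (16/9, 0) → Z = -16/3

The optimum lies where s = 0 and 9s + 9t = 16.
Solving simultaneously gives s = 0, t = 16/9.

s = 0, t = 16/9, maximum Z = 32/3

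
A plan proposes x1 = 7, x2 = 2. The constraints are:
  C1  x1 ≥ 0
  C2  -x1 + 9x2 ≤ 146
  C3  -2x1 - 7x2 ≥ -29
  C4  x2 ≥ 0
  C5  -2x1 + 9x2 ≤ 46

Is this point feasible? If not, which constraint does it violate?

feasible

C1: 7 ≥ 0 ✓
C2: 11 ≤ 146 ✓
C3: -28 ≥ -29 ✓
C4: 2 ≥ 0 ✓
C5: 4 ≤ 46 ✓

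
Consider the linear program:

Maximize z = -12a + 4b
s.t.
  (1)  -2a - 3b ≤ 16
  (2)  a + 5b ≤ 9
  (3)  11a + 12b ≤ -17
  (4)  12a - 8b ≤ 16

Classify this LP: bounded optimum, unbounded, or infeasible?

Corner points and z = -12a + 4b:
  (-107/7, 34/7) → z = 1420/7
  (-20/13, -56/13) → z = 16/13
  (-193/43, 116/43) → z = 2780/43
  (7/29, -95/58) → z = -274/29
The feasible region has finitely many vertices and no improving ray; the maximum is 1420/7 at (-107/7, 34/7).

bounded optimum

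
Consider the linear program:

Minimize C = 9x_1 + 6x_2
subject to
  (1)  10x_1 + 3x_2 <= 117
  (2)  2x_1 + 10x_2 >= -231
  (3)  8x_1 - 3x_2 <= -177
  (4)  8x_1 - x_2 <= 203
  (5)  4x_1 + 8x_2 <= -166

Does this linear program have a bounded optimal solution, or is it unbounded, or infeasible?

unbounded

From the feasible point (-2463/86, -747/43), moving in the direction (-8, 4) keeps every constraint satisfied while C decreases without bound.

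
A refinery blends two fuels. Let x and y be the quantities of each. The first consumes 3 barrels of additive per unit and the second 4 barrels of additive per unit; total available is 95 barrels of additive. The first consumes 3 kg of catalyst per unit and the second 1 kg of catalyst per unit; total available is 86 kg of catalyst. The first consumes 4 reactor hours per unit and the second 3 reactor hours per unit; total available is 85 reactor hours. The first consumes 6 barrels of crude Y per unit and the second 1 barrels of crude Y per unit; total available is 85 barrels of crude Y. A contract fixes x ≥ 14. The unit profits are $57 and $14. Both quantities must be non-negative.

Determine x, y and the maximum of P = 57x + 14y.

x = 14, y = 1, maximum P = 812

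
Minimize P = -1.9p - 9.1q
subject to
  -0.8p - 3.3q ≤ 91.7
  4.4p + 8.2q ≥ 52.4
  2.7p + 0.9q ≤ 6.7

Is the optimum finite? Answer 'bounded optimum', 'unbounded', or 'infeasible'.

unbounded

From the feasible point (389/909, 5600/909), moving in the direction (-0.9, 2.7) keeps every constraint satisfied while P decreases without bound.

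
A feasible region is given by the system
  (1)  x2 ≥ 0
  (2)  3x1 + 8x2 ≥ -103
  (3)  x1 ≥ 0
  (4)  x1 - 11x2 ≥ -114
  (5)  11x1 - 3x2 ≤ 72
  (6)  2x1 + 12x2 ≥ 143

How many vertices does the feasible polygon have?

3

Pairwise boundary intersections that survive every other constraint:
  (567/59, 663/59)
  (205/34, 371/34)
  (431/46, 1429/138)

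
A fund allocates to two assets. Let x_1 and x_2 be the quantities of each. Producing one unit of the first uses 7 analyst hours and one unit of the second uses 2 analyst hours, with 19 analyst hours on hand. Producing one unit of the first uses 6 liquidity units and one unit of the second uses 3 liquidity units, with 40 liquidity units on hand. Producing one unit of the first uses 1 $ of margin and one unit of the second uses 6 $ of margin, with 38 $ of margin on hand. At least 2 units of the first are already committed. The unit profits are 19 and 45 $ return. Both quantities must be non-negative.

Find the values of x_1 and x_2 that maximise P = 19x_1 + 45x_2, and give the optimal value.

x_1 = 2, x_2 = 5/2, maximum P = 301/2

Feasible corners and P = 19x_1 + 45x_2:
  (19/7, 0) → P = 361/7
  (2, 0) → P = 38
  (2, 5/2) → P = 301/2

At the optimal vertex, 7x_1 + 2x_2 = 19 and x_1 = 2.
Solving simultaneously gives x_1 = 2, x_2 = 5/2.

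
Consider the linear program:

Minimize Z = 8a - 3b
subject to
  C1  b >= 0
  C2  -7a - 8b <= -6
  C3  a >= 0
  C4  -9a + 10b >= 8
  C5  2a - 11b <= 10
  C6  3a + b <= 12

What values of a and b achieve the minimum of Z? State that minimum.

At the optimal vertex, a = 0 and 3a + b = 12.
Solving simultaneously gives a = 0, b = 12.

a = 0, b = 12, minimum Z = -36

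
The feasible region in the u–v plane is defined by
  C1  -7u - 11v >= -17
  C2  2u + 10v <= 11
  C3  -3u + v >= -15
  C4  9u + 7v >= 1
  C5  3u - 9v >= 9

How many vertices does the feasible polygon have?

Of the 10 pairwise boundary intersections, those satisfying every inequality are:
  (91/20, -27/20)
  (21/8, -1/8)
  (53/15, -22/5)
  (12/17, -13/17)

4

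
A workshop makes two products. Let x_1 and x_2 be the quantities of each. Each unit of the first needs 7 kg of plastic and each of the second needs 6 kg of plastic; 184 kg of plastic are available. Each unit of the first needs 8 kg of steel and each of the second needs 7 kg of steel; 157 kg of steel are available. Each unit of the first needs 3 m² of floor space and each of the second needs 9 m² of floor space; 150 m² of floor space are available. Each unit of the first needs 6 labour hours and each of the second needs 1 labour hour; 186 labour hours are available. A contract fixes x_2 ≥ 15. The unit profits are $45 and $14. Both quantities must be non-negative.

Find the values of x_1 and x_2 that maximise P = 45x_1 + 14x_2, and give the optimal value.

Feasible corners and P = 45x_1 + 14x_2:
  (0, 50/3) → P = 700/3
  (0, 15) → P = 210
  (5, 15) → P = 435

x_1 = 5, x_2 = 15, maximum P = 435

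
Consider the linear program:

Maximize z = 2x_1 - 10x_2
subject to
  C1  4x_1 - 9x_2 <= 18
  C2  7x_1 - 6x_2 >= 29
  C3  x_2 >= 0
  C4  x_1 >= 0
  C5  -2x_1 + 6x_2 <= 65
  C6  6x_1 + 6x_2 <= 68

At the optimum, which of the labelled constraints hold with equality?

C1 and C3

Vertices and z = 2x_1 - 10x_2:
  (9/2, 0) → z = 9
  (120/13, 82/39) → z = -100/39
  (29/7, 0) → z = 58/7
  (97/13, 151/39) → z = -928/39

The maximum is at (9/2, 0). Substituting into each constraint, equality holds for C1 and C3; the remaining constraints have slack.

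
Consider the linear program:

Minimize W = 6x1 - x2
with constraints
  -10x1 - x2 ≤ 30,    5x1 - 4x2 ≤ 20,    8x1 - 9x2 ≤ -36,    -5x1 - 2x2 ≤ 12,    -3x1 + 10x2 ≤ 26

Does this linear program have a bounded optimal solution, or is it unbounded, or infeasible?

bounded optimum

Vertices and W = 6x1 - x2:
  (-180/61, 84/61) → W = -1164/61
  (-126/53, 100/53) → W = -856/53
  (-43/14, 47/28) → W = -563/28
The feasible region has finitely many vertices and no improving ray; the minimum is -563/28 at (-43/14, 47/28).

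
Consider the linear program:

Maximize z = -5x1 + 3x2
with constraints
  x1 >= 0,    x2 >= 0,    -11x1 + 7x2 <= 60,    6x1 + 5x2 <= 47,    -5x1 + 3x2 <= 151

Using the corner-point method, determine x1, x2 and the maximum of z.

x1 = 0, x2 = 60/7, maximum z = 180/7

Feasible corners and z = -5x1 + 3x2:
  (0, 0) → z = 0
  (0, 60/7) → z = 180/7
  (47/6, 0) → z = -235/6
  (29/97, 877/97) → z = 2486/97

The optimum lies where x1 = 0 and -11x1 + 7x2 = 60.
Solving simultaneously gives x1 = 0, x2 = 60/7.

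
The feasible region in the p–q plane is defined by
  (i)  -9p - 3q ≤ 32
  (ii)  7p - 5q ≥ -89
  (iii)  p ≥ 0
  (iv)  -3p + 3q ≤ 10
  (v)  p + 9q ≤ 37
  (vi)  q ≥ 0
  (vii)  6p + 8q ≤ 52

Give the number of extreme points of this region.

Pairwise boundary intersections that survive every other constraint:
  (0, 10/3)
  (0, 0)
  (7/10, 121/30)
  (86/23, 85/23)
  (26/3, 0)

5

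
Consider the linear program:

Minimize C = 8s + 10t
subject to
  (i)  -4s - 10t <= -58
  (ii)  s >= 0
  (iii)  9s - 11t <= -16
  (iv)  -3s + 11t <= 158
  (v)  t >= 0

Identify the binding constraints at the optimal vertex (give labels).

Feasible corners and C = 8s + 10t:
  (0, 29/5) → C = 58
  (239/67, 293/67) → C = 4842/67
  (0, 158/11) → C = 1580/11
  (71/3, 229/11) → C = 13118/33

The minimum is at (0, 29/5). Substituting into each constraint, equality holds for (i) and (ii); the remaining constraints have slack.

(i) and (ii)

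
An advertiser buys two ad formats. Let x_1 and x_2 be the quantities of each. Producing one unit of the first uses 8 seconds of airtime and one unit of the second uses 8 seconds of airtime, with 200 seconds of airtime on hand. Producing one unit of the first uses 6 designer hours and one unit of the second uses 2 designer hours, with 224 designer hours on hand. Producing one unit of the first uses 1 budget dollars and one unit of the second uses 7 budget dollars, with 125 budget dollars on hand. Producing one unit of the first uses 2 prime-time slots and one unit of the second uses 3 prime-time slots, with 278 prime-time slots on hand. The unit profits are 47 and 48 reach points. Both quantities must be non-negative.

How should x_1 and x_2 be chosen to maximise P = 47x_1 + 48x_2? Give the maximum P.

The optimum lies where 8x_1 + 8x_2 = 200 and x_1 + 7x_2 = 125.
Solving simultaneously gives x_1 = 25/3, x_2 = 50/3.

x_1 = 25/3, x_2 = 50/3, maximum P = 3575/3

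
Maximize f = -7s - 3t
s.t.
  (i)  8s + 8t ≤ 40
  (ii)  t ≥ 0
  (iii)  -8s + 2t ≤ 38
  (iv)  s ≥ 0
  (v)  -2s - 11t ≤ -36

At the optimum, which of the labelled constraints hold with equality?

(iv) and (v)

Feasible corners and f = -7s - 3t:
  (0, 5) → f = -15
  (19/9, 26/9) → f = -211/9
  (0, 36/11) → f = -108/11

The maximum is at (0, 36/11). Substituting into each constraint, equality holds for (iv) and (v); the remaining constraints have slack.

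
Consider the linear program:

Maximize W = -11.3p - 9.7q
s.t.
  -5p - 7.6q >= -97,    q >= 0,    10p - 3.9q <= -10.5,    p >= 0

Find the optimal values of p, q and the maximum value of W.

Vertices and W = -11.3p - 9.7q:
  (597/191, 2045/191) → W = -132913/955
  (0, 485/38) → W = -9409/76
  (0, 35/13) → W = -679/26

The optimum lies where 10p - 3.9q = -10.5 and p = 0.
Solving simultaneously gives p = 0, q = 35/13.

p = 0, q = 35/13, maximum W = -679/26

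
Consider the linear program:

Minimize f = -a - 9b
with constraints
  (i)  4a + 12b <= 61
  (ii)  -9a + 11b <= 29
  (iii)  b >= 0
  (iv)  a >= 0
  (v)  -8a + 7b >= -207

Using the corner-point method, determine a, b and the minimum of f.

Vertices and f = -a - 9b:
  (17/8, 35/8) → f = -83/2
  (61/4, 0) → f = -61/4
  (0, 29/11) → f = -261/11
  (0, 0) → f = 0

a = 17/8, b = 35/8, minimum f = -83/2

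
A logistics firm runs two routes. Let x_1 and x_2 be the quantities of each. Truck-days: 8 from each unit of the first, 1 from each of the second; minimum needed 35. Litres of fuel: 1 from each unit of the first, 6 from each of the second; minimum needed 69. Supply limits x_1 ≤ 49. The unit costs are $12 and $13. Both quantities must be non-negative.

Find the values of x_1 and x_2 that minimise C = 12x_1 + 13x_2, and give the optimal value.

Extreme points and C = 12x_1 + 13x_2:
  (0, 35) → C = 455
  (3, 11) → C = 179
  (49, 10/3) → C = 1894/3
The feasible region is unbounded (it extends along (0, 1)), but C strictly increases along every unbounded feasible direction, so there is no improving ray and the minimum is attained at a vertex.

At the optimal vertex, 8x_1 + x_2 = 35 and x_1 + 6x_2 = 69.
Solving simultaneously gives x_1 = 3, x_2 = 11.

x_1 = 3, x_2 = 11, minimum C = 179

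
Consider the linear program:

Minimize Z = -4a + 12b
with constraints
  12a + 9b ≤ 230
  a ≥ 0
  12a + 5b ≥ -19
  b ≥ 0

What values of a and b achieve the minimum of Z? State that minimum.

a = 115/6, b = 0, minimum Z = -230/3

At the optimal vertex, 12a + 9b = 230 and b = 0.
Solving simultaneously gives a = 115/6, b = 0.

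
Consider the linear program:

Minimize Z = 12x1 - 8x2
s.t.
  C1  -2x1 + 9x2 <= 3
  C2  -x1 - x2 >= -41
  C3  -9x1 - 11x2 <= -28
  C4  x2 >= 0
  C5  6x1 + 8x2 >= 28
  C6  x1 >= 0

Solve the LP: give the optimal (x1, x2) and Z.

The binding constraints are -2x1 + 9x2 = 3 and 6x1 + 8x2 = 28.
Solving simultaneously gives x1 = 114/35, x2 = 37/35.

x1 = 114/35, x2 = 37/35, minimum Z = 1072/35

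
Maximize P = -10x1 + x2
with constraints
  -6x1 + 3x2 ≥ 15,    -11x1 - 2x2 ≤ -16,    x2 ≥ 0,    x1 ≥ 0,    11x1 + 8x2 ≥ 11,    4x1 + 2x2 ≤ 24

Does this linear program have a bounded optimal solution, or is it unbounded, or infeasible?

bounded optimum

Extreme points and P = -10x1 + x2:
  (2/5, 29/5) → P = 9/5
  (7/4, 17/2) → P = -9
  (0, 8) → P = 8
  (0, 12) → P = 12
The feasible region has finitely many vertices and no improving ray; the maximum is 12 at (0, 12).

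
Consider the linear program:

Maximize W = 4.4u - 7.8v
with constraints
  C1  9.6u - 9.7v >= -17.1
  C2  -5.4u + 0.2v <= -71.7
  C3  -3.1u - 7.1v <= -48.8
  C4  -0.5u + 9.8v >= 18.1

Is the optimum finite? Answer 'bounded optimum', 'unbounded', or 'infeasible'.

From the feasible point (23297/1682, 13011/841), moving in the direction (9.8, 0.5) keeps every constraint satisfied while W increases without bound.

unbounded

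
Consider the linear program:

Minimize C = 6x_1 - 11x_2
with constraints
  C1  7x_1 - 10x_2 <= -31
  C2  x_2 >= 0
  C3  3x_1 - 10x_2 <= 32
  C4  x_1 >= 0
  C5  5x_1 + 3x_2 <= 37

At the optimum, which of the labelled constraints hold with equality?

C4 and C5

Extreme points and C = 6x_1 - 11x_2:
  (0, 31/10) → C = -341/10
  (277/71, 414/71) → C = -2892/71
  (0, 37/3) → C = -407/3

The minimum is at (0, 37/3). Substituting into each constraint, equality holds for C4 and C5; the remaining constraints have slack.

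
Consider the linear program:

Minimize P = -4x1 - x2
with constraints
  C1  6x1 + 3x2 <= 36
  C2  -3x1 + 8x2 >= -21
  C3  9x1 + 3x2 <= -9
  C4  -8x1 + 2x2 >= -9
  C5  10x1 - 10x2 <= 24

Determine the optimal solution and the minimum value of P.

Corner points and P = -4x1 - x2:
  (-15, 42) → P = 18
  (-9/25, -69/25) → P = 21/5
  (-3/20, -51/20) → P = 63/20
The feasible region is unbounded (it extends along (-8, -3), (-1, 2)), but P strictly increases along every unbounded feasible direction, so there is no improving ray and the minimum is attained at a vertex.

The optimum lies where 9x1 + 3x2 = -9 and 10x1 - 10x2 = 24.
Solving simultaneously gives x1 = -3/20, x2 = -51/20.

x1 = -3/20, x2 = -51/20, minimum P = 63/20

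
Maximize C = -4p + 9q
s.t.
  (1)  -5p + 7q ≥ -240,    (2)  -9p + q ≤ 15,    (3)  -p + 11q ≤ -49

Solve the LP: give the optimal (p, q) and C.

p = -107/49, q = -228/49, maximum C = -232/7

The optimum lies where -9p + q = 15 and -p + 11q = -49.
Solving simultaneously gives p = -107/49, q = -228/49.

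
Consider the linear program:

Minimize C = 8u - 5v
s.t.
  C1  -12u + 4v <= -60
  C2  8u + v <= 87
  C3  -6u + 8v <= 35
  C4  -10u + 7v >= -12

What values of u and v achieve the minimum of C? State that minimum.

The optimum lies where -12u + 4v = -60 and -6u + 8v = 35.
Solving simultaneously gives u = 155/18, v = 65/6.

u = 155/18, v = 65/6, minimum C = 265/18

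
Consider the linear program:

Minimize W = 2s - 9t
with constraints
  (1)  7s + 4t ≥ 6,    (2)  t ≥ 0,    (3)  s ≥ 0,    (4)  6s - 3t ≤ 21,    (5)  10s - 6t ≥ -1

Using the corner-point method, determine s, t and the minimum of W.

Corner points and W = 2s - 9t:
  (6/7, 0) → W = 12/7
  (16/41, 67/82) → W = -539/82
  (7/2, 0) → W = 7
  (43/2, 36) → W = -281

s = 43/2, t = 36, minimum W = -281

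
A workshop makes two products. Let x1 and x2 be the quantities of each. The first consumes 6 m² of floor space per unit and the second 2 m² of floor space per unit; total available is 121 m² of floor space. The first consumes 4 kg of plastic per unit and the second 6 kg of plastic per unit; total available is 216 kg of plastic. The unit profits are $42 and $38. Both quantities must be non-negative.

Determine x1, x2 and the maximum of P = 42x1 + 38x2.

x1 = 21/2, x2 = 29, maximum P = 1543

Vertices and P = 42x1 + 38x2:
  (0, 0) → P = 0
  (0, 36) → P = 1368
  (121/6, 0) → P = 847
  (21/2, 29) → P = 1543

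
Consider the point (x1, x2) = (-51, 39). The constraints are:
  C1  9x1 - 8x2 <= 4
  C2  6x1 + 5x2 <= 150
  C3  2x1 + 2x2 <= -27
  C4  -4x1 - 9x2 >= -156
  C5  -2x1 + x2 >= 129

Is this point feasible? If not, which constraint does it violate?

not feasible — violates C3

Constraint C3: 2x1 + 2x2 = -24, which is not ≤ -27. All other constraints are satisfied.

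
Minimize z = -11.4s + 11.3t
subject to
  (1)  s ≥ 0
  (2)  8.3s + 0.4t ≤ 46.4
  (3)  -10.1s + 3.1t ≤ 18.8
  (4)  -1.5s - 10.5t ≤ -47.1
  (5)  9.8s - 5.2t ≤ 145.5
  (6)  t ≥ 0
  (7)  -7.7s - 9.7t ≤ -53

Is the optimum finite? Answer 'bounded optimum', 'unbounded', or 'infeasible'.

Vertices and z = -11.4s + 11.3t:
  (0, 188/31) → z = 10622/155
  (0, 530/97) → z = 5989/97
  (13632/2977, 62468/2977) → z = 2752418/14885
  (15612/2885, 10711/2885) → z = -22777/1154
  (3321/2210, 9439/2210) → z = 688013/22100
The feasible region has finitely many vertices and no improving ray; the minimum is -22777/1154 at (15612/2885, 10711/2885).

bounded optimum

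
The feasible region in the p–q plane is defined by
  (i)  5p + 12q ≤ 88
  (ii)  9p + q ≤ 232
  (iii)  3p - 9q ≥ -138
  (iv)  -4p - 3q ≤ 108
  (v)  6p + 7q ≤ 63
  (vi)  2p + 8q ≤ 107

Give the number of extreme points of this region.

5

Of the 15 pairwise boundary intersections, those satisfying every inequality are:
  (-32/3, 106/9)
  (140/37, 213/37)
  (804/23, -1900/23)
  (1561/57, -275/19)
  (-154/5, 76/15)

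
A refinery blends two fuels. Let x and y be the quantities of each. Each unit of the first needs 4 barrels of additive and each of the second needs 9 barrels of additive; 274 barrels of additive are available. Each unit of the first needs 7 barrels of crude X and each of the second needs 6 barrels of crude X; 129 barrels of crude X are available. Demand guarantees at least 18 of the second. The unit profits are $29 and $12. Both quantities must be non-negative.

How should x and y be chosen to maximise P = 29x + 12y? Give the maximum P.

Feasible corners and P = 29x + 12y:
  (0, 43/2) → P = 258
  (0, 18) → P = 216
  (3, 18) → P = 303

The optimum lies where 7x + 6y = 129 and y = 18.
Solving simultaneously gives x = 3, y = 18.

x = 3, y = 18, maximum P = 303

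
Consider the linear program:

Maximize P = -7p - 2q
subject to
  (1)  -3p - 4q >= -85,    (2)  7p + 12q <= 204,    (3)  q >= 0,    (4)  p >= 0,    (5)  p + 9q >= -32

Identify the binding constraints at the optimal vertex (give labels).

Extreme points and P = -7p - 2q:
  (51/2, 17/8) → P = -731/4
  (85/3, 0) → P = -595/3
  (0, 17) → P = -34
  (0, 0) → P = 0

The maximum is at (0, 0). Substituting into each constraint, equality holds for (3) and (4); the remaining constraints have slack.

(3) and (4)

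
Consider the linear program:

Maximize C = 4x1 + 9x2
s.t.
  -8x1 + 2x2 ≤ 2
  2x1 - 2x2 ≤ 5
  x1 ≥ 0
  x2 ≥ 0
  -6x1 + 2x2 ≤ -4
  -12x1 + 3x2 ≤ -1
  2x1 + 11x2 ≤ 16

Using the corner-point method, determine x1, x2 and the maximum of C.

x1 = 87/26, x2 = 11/13, maximum C = 21

Corner points and C = 4x1 + 9x2:
  (5/2, 0) → C = 10
  (87/26, 11/13) → C = 21
  (2/3, 0) → C = 8/3
  (38/35, 44/35) → C = 548/35

The optimum lies where 2x1 - 2x2 = 5 and 2x1 + 11x2 = 16.
Solving simultaneously gives x1 = 87/26, x2 = 11/13.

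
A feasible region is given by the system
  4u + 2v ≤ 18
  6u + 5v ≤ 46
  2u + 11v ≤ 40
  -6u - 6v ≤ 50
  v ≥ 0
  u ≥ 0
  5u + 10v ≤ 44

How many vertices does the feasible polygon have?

The feasible vertices (each the meet of two boundaries and inside every other half-plane) are:
  (9/2, 0)
  (46/15, 43/15)
  (0, 40/11)
  (12/5, 16/5)
  (0, 0)

5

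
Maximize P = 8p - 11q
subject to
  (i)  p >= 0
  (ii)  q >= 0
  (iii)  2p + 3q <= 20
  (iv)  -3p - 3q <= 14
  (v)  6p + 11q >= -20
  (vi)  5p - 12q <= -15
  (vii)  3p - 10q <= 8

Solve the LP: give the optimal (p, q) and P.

p = 5, q = 10/3, maximum P = 10/3

Vertices and P = 8p - 11q:
  (0, 20/3) → P = -220/3
  (0, 5/4) → P = -55/4
  (5, 10/3) → P = 10/3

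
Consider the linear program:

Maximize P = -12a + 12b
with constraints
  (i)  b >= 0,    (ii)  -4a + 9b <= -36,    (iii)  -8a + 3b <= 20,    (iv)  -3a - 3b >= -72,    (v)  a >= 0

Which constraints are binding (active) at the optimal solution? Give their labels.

(i) and (ii)

Extreme points and P = -12a + 12b:
  (9, 0) → P = -108
  (24, 0) → P = -288
  (252/13, 60/13) → P = -2304/13

The maximum is at (9, 0). Substituting into each constraint, equality holds for (i) and (ii); the remaining constraints have slack.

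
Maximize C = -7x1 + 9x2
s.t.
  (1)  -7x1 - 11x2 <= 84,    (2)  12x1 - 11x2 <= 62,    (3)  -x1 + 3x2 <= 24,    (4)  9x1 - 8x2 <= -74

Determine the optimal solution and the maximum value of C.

x1 = -129/8, x2 = 21/8, maximum C = 273/2

Extreme points and C = -7x1 + 9x2:
  (-129/8, 21/8) → C = 273/2
  (-1486/155, -238/155) → C = 1652/31
  (-30/19, 142/19) → C = 1488/19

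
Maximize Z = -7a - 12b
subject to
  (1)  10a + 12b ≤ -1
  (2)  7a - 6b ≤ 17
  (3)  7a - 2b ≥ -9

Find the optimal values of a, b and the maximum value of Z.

a = -22/7, b = -13/2, maximum Z = 100

Vertices and Z = -7a - 12b:
  (11/8, -59/48) → Z = 41/8
  (-55/52, 83/104) → Z = -113/52
  (-22/7, -13/2) → Z = 100

The optimum lies where 7a - 6b = 17 and 7a - 2b = -9.
Solving simultaneously gives a = -22/7, b = -13/2.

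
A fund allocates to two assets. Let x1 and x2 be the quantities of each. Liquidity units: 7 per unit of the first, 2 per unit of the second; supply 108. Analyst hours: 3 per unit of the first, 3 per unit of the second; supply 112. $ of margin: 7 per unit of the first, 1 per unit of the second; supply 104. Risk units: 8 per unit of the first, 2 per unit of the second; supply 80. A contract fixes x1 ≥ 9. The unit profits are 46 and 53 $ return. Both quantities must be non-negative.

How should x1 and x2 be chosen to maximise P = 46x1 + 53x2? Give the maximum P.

x1 = 9, x2 = 4, maximum P = 626

Vertices and P = 46x1 + 53x2:
  (10, 0) → P = 460
  (9, 0) → P = 414
  (9, 4) → P = 626

The binding constraints are 8x1 + 2x2 = 80 and x1 = 9.
Solving simultaneously gives x1 = 9, x2 = 4.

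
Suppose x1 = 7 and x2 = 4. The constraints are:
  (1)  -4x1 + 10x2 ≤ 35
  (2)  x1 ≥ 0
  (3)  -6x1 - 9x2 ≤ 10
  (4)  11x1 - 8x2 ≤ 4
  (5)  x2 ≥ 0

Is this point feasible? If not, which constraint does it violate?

Constraint (4): 11x1 - 8x2 = 45, which is not ≤ 4. All other constraints are satisfied.

not feasible — violates (4)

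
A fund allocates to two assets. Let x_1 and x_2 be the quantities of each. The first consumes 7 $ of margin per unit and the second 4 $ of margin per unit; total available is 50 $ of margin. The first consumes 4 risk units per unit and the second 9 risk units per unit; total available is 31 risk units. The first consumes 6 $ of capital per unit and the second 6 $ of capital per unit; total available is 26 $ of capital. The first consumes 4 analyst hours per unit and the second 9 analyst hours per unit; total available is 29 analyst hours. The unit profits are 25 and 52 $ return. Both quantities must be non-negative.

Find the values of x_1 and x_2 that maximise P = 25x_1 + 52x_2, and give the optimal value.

x_1 = 2, x_2 = 7/3, maximum P = 514/3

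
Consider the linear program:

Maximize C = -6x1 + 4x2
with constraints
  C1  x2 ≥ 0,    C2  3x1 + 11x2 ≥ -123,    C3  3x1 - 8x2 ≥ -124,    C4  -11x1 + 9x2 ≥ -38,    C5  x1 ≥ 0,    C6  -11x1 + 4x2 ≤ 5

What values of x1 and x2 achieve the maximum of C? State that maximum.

Corner points and C = -6x1 + 4x2:
  (38/11, 0) → C = -228/11
  (0, 0) → C = 0
  (1420/61, 1478/61) → C = -2608/61
  (6, 71/4) → C = 35
  (0, 5/4) → C = 5

The optimum lies where 3x1 - 8x2 = -124 and -11x1 + 4x2 = 5.
Solving simultaneously gives x1 = 6, x2 = 71/4.

x1 = 6, x2 = 71/4, maximum C = 35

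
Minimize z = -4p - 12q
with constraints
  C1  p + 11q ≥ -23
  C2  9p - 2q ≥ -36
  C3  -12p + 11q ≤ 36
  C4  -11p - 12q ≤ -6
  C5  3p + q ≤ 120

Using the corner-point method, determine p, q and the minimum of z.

Vertices and z = -4p - 12q:
  (342/109, -259/109) → z = 1740/109
  (1343/32, -189/32) → z = -97
  (-366/265, 468/265) → z = -4152/265
  (428/15, 172/5) → z = -7904/15

At the optimal vertex, -12p + 11q = 36 and 3p + q = 120.
Solving simultaneously gives p = 428/15, q = 172/5.

p = 428/15, q = 172/5, minimum z = -7904/15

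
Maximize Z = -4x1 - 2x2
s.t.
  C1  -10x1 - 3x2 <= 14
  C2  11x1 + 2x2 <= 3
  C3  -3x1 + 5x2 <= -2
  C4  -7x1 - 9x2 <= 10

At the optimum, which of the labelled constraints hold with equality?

Vertices and Z = -4x1 - 2x2:
  (19/61, -13/61) → Z = -50/61
  (47/85, -131/85) → Z = 74/85
  (-16/31, -22/31) → Z = 108/31

The maximum is at (-16/31, -22/31). Substituting into each constraint, equality holds for C3 and C4; the remaining constraints have slack.

C3 and C4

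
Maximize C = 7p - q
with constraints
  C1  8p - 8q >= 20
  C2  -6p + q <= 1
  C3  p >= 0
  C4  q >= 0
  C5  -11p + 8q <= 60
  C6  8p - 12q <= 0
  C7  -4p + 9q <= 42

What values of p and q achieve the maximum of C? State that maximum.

p = 21, q = 14, maximum C = 133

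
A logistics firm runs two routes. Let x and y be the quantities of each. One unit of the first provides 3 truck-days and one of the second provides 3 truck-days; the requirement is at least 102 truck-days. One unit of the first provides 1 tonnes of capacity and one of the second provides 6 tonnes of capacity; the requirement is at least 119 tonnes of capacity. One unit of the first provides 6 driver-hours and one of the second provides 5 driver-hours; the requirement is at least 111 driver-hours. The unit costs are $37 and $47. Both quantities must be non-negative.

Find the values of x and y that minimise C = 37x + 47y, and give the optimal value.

Vertices and C = 37x + 47y:
  (0, 34) → C = 1598
  (119, 0) → C = 4403
  (17, 17) → C = 1428
The feasible region is unbounded (it extends along (0, 1), (1, 0)), but C strictly increases along every unbounded feasible direction, so there is no improving ray and the minimum is attained at a vertex.

The optimum lies where 3x + 3y = 102 and x + 6y = 119.
Solving simultaneously gives x = 17, y = 17.

x = 17, y = 17, minimum C = 1428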